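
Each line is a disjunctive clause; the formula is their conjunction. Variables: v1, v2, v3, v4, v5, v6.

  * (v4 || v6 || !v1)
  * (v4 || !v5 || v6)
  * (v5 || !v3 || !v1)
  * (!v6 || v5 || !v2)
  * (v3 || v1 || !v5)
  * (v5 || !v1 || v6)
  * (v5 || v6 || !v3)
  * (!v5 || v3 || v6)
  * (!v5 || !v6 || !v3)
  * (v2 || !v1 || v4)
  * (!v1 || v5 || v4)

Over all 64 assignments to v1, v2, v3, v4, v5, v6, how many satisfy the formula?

Case analysis on v5 and v6:
  v5=1, v6=1: remaining (v1,v2,v3,v4) ∈ {(1,0,0,1); (1,1,0,0); (1,1,0,1)} — 3.
  v5=1, v6=0: remaining (v1,v2,v3,v4) ∈ {(0,0,1,1); (0,1,1,1); (1,0,1,1); (1,1,1,1)} — 4.
  v5=0, v6=1: 5 of the 16 assignments to (v1,v2,v3,v4) work.
  v5=0, v6=0: remaining (v1,v2,v3,v4) ∈ {(0,0,0,0); (0,0,0,1); (0,1,0,0); (0,1,0,1)} — 4.
Total: 3 + 4 + 5 + 4 = 16.

16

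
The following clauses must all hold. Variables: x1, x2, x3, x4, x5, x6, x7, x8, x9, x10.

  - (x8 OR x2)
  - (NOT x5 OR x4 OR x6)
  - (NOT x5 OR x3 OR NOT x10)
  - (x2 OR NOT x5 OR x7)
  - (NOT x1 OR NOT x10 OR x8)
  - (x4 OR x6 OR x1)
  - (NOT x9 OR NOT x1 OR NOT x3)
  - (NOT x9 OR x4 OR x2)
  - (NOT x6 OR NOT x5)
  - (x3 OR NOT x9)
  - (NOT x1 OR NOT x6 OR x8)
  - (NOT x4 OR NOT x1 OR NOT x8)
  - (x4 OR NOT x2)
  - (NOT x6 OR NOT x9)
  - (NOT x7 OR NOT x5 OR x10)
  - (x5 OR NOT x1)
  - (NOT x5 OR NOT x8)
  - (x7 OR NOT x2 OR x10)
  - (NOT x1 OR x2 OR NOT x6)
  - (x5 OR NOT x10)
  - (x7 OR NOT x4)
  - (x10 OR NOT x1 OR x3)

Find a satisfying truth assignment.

x9 occurs only negated in the remaining clauses — set x9 = False.
Branch on x1: take x1 = False.
Branch on x2: take x2 = True.
  then x4 is forced to True.
  then x7 is forced to True.
Branch on x3: take x3 = True.
The remaining clauses are satisfied by x5 = False, x6 = False, x8 = False, x10 = False.
Every clause has at least one true literal under this assignment.

x1=False, x2=True, x3=True, x4=True, x5=False, x6=False, x7=True, x8=False, x9=False, x10=False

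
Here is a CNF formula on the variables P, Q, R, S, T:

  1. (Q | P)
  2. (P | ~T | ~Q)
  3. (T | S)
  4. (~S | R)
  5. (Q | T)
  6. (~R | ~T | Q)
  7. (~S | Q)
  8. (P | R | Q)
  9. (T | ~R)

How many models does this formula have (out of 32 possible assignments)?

4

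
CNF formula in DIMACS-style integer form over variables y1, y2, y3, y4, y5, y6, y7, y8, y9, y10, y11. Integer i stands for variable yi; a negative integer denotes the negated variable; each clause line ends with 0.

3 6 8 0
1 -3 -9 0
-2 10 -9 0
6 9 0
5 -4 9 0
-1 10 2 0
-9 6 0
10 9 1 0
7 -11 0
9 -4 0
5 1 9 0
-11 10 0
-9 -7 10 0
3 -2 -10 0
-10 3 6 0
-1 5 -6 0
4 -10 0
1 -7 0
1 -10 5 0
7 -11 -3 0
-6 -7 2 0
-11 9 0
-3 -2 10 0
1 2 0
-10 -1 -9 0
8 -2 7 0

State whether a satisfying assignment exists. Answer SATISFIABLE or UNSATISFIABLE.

SATISFIABLE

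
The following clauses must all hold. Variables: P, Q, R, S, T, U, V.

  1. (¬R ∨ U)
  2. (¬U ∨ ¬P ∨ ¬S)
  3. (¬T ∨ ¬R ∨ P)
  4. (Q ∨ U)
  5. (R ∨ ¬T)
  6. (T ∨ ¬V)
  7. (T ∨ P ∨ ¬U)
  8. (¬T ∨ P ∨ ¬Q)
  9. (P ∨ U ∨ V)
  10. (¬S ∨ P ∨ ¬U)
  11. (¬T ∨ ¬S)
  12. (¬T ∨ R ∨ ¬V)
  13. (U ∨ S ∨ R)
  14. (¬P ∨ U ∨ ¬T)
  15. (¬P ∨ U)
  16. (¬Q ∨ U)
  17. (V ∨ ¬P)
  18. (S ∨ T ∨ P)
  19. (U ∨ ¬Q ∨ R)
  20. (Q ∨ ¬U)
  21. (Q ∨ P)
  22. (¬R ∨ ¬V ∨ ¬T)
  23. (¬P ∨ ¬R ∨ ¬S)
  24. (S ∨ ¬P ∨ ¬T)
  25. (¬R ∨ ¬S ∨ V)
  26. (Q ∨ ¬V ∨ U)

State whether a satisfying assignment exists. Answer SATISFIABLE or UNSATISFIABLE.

P = True:
  propagation gives U=True, S=False, V=True, T=True; an empty clause results — contradiction.
P = False:
  propagation gives Q=True, T=False, V=False, U=False; an empty clause results — contradiction.
Every branch closes, so no satisfying assignment exists.

UNSATISFIABLE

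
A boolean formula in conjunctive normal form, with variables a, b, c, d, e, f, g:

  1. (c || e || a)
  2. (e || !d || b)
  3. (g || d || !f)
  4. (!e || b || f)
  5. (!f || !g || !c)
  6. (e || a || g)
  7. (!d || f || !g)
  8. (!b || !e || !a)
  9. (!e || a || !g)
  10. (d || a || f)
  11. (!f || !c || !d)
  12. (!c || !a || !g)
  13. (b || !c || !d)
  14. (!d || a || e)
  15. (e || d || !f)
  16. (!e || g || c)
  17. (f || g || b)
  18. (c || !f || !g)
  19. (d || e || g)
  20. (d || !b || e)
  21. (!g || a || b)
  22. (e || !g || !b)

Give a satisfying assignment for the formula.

a = True, b = True, c = True, d = True, e = False, f = False, g = False

Set a = True and propagate.
Set b = True and propagate.
  then e is forced to False.
  then d is forced to True.
  then g is forced to False.
Try c = True.
  then f is forced to False.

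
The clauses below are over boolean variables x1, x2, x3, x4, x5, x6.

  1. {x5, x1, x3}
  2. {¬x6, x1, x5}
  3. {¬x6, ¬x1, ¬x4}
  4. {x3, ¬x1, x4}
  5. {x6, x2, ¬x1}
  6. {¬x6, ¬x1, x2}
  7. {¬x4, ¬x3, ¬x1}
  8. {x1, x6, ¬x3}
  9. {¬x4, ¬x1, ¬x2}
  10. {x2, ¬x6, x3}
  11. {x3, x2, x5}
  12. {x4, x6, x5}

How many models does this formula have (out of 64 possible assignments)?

13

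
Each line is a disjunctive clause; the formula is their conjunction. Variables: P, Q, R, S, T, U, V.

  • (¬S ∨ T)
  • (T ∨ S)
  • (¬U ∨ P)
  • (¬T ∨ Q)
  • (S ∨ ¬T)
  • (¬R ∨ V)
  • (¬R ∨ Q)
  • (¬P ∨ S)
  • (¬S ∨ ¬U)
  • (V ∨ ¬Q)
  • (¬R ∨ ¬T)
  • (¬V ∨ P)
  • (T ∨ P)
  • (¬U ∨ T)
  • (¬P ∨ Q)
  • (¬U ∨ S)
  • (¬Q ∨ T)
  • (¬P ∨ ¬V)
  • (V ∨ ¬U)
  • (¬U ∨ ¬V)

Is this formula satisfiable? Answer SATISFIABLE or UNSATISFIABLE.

T = True:
  propagation gives Q=True, S=True, U=False, V=True; an empty clause results — contradiction.
T = False:
  propagation gives S=False; an empty clause results — contradiction.
Every branch closes, so no satisfying assignment exists.

UNSATISFIABLE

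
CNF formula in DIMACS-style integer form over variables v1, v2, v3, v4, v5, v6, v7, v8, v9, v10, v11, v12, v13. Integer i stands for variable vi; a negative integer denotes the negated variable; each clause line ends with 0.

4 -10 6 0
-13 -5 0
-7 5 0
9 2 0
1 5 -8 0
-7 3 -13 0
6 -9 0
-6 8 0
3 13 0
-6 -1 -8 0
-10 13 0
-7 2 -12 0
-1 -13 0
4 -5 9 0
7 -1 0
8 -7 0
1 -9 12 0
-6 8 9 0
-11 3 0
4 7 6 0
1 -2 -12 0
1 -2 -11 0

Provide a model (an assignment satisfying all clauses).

v3 occurs only positively in the remaining clauses — set v3 = True.
Pure literal: v4 appears only positively; assign v4 = True.
Set v1 = False and propagate.
Set v2 = True and propagate.
  then v12 is forced to False.
  then v9 is forced to False.
  then v11 is forced to False.
The remaining clauses are satisfied by v5 = True, v6 = False, v7 = True, v8 = True, v10 = False, v13 = False.

v1=F, v2=T, v3=T, v4=T, v5=T, v6=F, v7=T, v8=T, v9=F, v10=F, v11=F, v12=F, v13=F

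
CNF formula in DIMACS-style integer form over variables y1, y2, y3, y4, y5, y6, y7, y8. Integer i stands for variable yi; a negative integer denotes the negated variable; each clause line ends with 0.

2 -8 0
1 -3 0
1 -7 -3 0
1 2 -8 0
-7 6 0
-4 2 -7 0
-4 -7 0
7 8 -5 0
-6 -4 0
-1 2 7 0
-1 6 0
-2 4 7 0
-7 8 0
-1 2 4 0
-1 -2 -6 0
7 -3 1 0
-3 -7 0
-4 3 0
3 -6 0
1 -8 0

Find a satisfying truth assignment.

y1=F, y2=F, y3=F, y4=F, y5=F, y6=F, y7=F, y8=F

Check each clause:
  1. (y2 | ~y8) — ~y8 is true.
  2. (y1 | ~y3) — ~y3 is true.
  3. (y1 | ~y3 | ~y7) — ~y3 is true.
  4. (y1 | ~y8 | y2) — ~y8 is true.
  5. (y6 | ~y7) — ~y7 is true.
  6. (~y7 | ~y4 | y2) — ~y7 is true.
  7. (~y7 | ~y4) — ~y7 is true.
  8. (y8 | ~y5 | y7) — ~y5 is true.
  9. (~y4 | ~y6) — ~y6 is true.
  10. (y2 | y7 | ~y1) — ~y1 is true.
  11. (~y1 | y6) — ~y1 is true.
  12. (y4 | ~y2 | y7) — ~y2 is true.
  13. (~y7 | y8) — ~y7 is true.
  14. (~y1 | y4 | y2) — ~y1 is true.
  15. (~y1 | ~y6 | ~y2) — ~y6 is true.
  16. (y7 | ~y3 | y1) — ~y3 is true.
  17. (~y7 | ~y3) — ~y7 is true.
  18. (~y4 | y3) — ~y4 is true.
  19. (~y6 | y3) — ~y6 is true.
  20. (~y8 | y1) — ~y8 is true.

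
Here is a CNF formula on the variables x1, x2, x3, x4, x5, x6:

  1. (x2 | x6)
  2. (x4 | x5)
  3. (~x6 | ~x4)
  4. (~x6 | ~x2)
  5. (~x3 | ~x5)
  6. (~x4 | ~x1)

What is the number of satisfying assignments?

Satisfying assignments:
  x1=0 x2=0 x3=0 x4=0 x5=1 x6=1
  x1=0 x2=1 x3=0 x4=0 x5=1 x6=0
  x1=0 x2=1 x3=0 x4=1 x5=0 x6=0
  x1=0 x2=1 x3=0 x4=1 x5=1 x6=0
  x1=0 x2=1 x3=1 x4=1 x5=0 x6=0
  x1=1 x2=0 x3=0 x4=0 x5=1 x6=1
  x1=1 x2=1 x3=0 x4=0 x5=1 x6=0
Count: 7.

7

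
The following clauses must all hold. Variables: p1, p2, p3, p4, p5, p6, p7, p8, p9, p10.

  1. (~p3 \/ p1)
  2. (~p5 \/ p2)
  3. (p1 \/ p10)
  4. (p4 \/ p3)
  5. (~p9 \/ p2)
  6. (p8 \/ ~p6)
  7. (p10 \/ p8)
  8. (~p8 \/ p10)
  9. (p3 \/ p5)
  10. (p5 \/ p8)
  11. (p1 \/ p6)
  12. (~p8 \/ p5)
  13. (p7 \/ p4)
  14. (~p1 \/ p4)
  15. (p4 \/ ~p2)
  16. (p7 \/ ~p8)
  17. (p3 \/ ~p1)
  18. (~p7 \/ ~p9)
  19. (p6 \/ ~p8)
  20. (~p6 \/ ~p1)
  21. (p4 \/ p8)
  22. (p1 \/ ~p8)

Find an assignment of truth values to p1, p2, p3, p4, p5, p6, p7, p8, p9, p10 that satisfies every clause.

p1=True, p2=True, p3=True, p4=True, p5=True, p6=False, p7=True, p8=False, p9=False, p10=True

Check each clause:
  1. (p1 \/ ~p3) — p1 is true.
  2. (~p5 \/ p2) — p2 is true.
  3. (p10 \/ p1) — p1 is true.
  4. (p3 \/ p4) — p3 is true.
  5. (p2 \/ ~p9) — p2 is true.
  6. (p8 \/ ~p6) — ~p6 is true.
  7. (p8 \/ p10) — p10 is true.
  8. (p10 \/ ~p8) — ~p8 is true.
  9. (p3 \/ p5) — p3 is true.
  10. (p8 \/ p5) — p5 is true.
  11. (p6 \/ p1) — p1 is true.
  12. (~p8 \/ p5) — ~p8 is true.
  13. (p4 \/ p7) — p4 is true.
  14. (p4 \/ ~p1) — p4 is true.
  15. (p4 \/ ~p2) — p4 is true.
  16. (p7 \/ ~p8) — ~p8 is true.
  17. (~p1 \/ p3) — p3 is true.
  18. (~p9 \/ ~p7) — ~p9 is true.
  19. (p6 \/ ~p8) — ~p8 is true.
  20. (~p6 \/ ~p1) — ~p6 is true.
  21. (p4 \/ p8) — p4 is true.
  22. (p1 \/ ~p8) — ~p8 is true.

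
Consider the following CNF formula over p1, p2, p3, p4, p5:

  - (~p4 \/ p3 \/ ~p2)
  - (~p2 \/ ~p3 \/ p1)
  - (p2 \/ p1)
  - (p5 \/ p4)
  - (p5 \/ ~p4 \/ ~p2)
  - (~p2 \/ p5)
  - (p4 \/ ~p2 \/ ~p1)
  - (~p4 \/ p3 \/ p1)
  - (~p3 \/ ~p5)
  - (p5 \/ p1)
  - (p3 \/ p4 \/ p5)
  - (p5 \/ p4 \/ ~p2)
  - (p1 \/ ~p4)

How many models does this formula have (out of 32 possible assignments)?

The models are:
  p1=0 p2=1 p3=0 p4=0 p5=1
  p1=1 p2=0 p3=0 p4=0 p5=1
  p1=1 p2=0 p3=0 p4=1 p5=0
  p1=1 p2=0 p3=0 p4=1 p5=1
  p1=1 p2=0 p3=1 p4=1 p5=0
That's 5 in total.

5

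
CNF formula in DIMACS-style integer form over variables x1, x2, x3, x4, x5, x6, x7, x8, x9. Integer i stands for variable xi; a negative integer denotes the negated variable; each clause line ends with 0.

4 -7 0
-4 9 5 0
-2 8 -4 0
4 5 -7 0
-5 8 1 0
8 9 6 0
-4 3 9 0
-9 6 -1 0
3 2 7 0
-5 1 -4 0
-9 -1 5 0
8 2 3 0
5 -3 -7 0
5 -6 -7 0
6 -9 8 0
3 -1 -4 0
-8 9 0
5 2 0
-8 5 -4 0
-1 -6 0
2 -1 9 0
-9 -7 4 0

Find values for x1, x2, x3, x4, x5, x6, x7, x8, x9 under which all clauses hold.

x1=F, x2=T, x3=F, x4=F, x5=F, x6=T, x7=F, x8=F, x9=F

Check each clause:
  1. (x4 || !x7) — !x7 is true.
  2. (x5 || x9 || !x4) — !x4 is true.
  3. (x8 || !x4 || !x2) — !x4 is true.
  4. (!x7 || x4 || x5) — !x7 is true.
  5. (x8 || !x5 || x1) — !x5 is true.
  6. (x8 || x6 || x9) — x6 is true.
  7. (x9 || x3 || !x4) — !x4 is true.
  8. (!x1 || x6 || !x9) — !x1 is true.
  9. (x7 || x3 || x2) — x2 is true.
  10. (!x4 || !x5 || x1) — !x5 is true.
  11. (!x1 || x5 || !x9) — !x1 is true.
  12. (x8 || x2 || x3) — x2 is true.
  13. (!x3 || x5 || !x7) — !x7 is true.
  14. (!x6 || x5 || !x7) — !x7 is true.
  15. (x8 || !x9 || x6) — x6 is true.
  16. (x3 || !x4 || !x1) — !x4 is true.
  17. (!x8 || x9) — !x8 is true.
  18. (x5 || x2) — x2 is true.
  19. (!x8 || !x4 || x5) — !x8 is true.
  20. (!x6 || !x1) — !x1 is true.
  21. (x2 || x9 || !x1) — x2 is true.
  22. (x4 || !x9 || !x7) — !x7 is true.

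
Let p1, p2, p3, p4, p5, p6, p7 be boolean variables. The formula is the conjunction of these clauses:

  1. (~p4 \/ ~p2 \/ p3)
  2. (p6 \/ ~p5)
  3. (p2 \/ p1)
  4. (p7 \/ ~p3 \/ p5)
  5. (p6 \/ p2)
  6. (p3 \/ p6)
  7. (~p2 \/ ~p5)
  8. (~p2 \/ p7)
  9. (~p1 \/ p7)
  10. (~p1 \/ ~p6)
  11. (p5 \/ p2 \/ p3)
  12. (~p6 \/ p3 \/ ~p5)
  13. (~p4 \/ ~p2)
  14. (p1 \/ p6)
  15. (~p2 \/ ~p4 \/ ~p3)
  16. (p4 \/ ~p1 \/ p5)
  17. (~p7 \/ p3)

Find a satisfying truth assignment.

Set p1 = False and propagate.
  then p2 is forced to True.
  then p5 is forced to False.
  then p7 is forced to True.
  then p4 is forced to False.
  then p6 is forced to True.
  then p3 is forced to True.

p1=F, p2=T, p3=T, p4=F, p5=F, p6=T, p7=T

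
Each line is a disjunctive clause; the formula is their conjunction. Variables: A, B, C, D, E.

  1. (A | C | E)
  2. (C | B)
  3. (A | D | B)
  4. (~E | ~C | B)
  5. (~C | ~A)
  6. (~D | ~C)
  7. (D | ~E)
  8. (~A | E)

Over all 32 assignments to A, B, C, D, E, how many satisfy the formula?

3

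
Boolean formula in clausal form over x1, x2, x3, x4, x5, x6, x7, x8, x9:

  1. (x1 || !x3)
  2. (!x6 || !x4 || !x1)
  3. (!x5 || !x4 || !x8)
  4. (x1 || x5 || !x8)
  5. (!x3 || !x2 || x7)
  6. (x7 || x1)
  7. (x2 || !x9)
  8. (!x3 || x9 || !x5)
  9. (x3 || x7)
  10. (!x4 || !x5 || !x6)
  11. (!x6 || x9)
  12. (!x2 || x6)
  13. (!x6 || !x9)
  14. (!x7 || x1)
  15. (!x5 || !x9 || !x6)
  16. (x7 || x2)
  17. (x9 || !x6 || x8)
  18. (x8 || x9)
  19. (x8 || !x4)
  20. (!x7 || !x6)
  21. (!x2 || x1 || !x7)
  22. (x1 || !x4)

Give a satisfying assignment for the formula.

Set x1 = True and propagate.
Set x2 = False and propagate.
  then x9 is forced to False.
  then x6 is forced to False.
  then x7 is forced to True.
  then x8 is forced to True.
Set x3 = False and propagate.
The remaining clauses are satisfied by x4 = True, x5 = False.

x1=T, x2=F, x3=F, x4=T, x5=F, x6=F, x7=T, x8=T, x9=F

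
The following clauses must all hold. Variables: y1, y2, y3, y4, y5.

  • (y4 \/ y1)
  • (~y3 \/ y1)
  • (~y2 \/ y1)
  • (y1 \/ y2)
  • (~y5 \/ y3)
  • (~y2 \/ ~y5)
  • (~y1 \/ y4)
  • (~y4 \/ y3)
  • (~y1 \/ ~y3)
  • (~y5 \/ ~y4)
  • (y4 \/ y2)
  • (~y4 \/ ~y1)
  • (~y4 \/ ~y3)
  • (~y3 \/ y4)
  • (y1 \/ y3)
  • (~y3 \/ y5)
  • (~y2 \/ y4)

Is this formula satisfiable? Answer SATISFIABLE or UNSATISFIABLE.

y4 = True:
  propagation gives y3=True; an empty clause results — contradiction.
y4 = False:
  propagation gives y1=True; an empty clause results — contradiction.
Every branch closes, so no satisfying assignment exists.

UNSATISFIABLE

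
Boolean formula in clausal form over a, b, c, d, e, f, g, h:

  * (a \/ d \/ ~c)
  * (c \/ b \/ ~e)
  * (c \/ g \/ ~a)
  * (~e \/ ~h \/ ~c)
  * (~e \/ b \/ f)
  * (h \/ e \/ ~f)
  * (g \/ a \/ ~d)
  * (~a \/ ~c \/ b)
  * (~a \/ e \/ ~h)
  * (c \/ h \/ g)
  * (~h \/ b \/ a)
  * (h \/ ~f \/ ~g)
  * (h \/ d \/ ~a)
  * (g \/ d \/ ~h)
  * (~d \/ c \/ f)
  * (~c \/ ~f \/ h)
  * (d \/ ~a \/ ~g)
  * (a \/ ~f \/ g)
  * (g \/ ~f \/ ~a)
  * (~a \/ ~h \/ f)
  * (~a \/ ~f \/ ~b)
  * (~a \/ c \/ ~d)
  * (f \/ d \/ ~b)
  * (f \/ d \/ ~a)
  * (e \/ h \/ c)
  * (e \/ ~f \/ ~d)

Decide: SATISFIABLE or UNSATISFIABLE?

Try a = False.
Try b = False.
  then h is forced to False.
Try c = True.
  then d is forced to True.
  then g is forced to True.
  then f is forced to False.
  then e is forced to False.
So a=False, b=False, c=True, d=True, e=False, f=False, g=True, h=False is a satisfying assignment.

SATISFIABLE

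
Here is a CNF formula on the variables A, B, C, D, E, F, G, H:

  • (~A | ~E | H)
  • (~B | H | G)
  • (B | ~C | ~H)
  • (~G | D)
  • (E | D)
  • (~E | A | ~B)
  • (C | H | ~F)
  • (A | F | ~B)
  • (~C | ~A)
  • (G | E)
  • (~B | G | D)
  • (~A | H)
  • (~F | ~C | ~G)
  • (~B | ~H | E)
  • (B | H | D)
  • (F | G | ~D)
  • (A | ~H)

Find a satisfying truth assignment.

A=True, B=False, C=False, D=False, E=True, F=False, G=False, H=True

Branch on A: take A = True.
  then C is forced to False.
  then H is forced to True.
For the remaining variables, B = False, D = False, E = True, F = False, G = False works.
Every clause has at least one true literal under this assignment.
Check each clause:
  1. (~A | ~E | H) — H is true.
  2. (H | G | ~B) — H is true.
  3. (~H | B | ~C) — ~C is true.
  4. (D | ~G) — ~G is true.
  5. (D | E) — E is true.
  6. (A | ~B | ~E) — A is true.
  7. (~F | C | H) — H is true.
  8. (~B | F | A) — A is true.
  9. (~A | ~C) — ~C is true.
  10. (G | E) — E is true.
  11. (~B | D | G) — ~B is true.
  12. (H | ~A) — H is true.
  13. (~G | ~F | ~C) — ~G is true.
  14. (E | ~B | ~H) — E is true.
  15. (B | D | H) — H is true.
  16. (F | ~D | G) — ~D is true.
  17. (A | ~H) — A is true.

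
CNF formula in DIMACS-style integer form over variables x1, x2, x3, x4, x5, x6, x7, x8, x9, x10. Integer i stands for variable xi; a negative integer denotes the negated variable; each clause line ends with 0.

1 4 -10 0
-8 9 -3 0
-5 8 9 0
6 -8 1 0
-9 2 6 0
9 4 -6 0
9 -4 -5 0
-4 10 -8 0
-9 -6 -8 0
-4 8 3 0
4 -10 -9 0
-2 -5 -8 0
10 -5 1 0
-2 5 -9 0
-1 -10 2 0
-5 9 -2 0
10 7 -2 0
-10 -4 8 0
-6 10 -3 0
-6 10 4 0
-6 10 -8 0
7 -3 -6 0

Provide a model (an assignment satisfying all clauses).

x1=True  x2=True  x3=False  x4=True  x5=False  x6=False  x7=False  x8=True  x9=False  x10=True

Check each clause:
  1. {x4, x1, ¬x10} — x1 is true.
  2. {x9, ¬x8, ¬x3} — ¬x3 is true.
  3. {¬x5, x8, x9} — x8 is true.
  4. {x1, ¬x8, x6} — x1 is true.
  5. {x2, x6, ¬x9} — x2 is true.
  6. {x9, ¬x6, x4} — ¬x6 is true.
  7. {x9, ¬x4, ¬x5} — ¬x5 is true.
  8. {¬x4, ¬x8, x10} — x10 is true.
  9. {¬x8, ¬x6, ¬x9} — ¬x6 is true.
  10. {x8, x3, ¬x4} — x8 is true.
  11. {x4, ¬x10, ¬x9} — x4 is true.
  12. {¬x8, ¬x2, ¬x5} — ¬x5 is true.
  13. {x1, ¬x5, x10} — x1 is true.
  14. {x5, ¬x9, ¬x2} — ¬x9 is true.
  15. {x2, ¬x1, ¬x10} — x2 is true.
  16. {¬x2, ¬x5, x9} — ¬x5 is true.
  17. {x7, x10, ¬x2} — x10 is true.
  18. {x8, ¬x4, ¬x10} — x8 is true.
  19. {x10, ¬x3, ¬x6} — x10 is true.
  20. {x10, x4, ¬x6} — x10 is true.
  21. {x10, ¬x8, ¬x6} — ¬x6 is true.
  22. {¬x6, x7, ¬x3} — ¬x6 is true.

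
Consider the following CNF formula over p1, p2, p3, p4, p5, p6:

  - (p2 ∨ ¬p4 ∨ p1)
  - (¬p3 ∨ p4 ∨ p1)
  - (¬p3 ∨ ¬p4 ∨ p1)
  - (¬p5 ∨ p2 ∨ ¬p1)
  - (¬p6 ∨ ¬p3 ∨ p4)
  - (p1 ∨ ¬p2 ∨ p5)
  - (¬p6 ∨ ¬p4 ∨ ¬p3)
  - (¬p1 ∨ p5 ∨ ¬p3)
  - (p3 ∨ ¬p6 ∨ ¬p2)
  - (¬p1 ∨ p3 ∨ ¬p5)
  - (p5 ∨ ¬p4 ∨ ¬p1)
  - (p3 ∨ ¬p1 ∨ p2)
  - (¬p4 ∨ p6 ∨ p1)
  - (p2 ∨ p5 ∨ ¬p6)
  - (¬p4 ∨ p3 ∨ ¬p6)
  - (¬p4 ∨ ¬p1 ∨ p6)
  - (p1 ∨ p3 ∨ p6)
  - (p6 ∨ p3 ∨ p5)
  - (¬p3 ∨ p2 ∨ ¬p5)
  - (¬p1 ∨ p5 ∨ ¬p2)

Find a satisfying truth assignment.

p1=1, p2=1, p3=1, p4=0, p5=1, p6=0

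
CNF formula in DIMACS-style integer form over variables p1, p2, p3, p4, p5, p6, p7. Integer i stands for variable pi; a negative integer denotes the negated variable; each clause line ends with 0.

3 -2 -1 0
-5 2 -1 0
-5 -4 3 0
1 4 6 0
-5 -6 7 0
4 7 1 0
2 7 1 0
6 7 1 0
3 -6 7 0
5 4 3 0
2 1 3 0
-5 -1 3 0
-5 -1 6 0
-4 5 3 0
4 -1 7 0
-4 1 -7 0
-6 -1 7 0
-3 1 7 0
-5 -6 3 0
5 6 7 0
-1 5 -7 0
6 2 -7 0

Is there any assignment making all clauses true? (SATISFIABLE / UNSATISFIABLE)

SATISFIABLE

Branch on p1: take p1 = False.
For the remaining variables, p2 = False, p3 = True, p4 = False, p5 = True, p6 = True, p7 = True works.
Every clause has at least one true literal under this assignment.
So p1=F, p2=F, p3=T, p4=F, p5=T, p6=T, p7=T is a satisfying assignment.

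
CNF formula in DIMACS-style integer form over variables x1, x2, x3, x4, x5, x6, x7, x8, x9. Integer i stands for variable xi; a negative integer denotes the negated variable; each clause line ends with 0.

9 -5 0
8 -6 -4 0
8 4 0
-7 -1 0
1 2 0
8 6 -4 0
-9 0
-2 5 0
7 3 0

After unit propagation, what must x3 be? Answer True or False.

Unit clause (~x9) sets x9 = False.
From (~x5 | x9) and x9 = False: x5 = False.
(~x2 | x5) with x5 = False leaves only ~x2, so x2 = False.
(x2 | x1) with x2 = False leaves only x1, so x1 = True.
In (~x7 | ~x1), ~x1 is now false; ~x7 must hold, so x7 = False.
In (x7 | x3), x7 is now false; x3 must hold, so x3 = True.

True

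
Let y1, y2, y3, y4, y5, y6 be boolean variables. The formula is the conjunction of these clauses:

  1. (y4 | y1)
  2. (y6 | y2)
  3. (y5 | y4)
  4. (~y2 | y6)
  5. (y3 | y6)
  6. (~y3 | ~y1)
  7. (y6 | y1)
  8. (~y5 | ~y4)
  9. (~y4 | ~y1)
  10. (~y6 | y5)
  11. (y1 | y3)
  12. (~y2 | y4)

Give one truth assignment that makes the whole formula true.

y1=T, y2=F, y3=F, y4=F, y5=T, y6=T

Set y1 = True and propagate.
  then y3 is forced to False.
  then y6 is forced to True.
  then y4 is forced to False.
  then y5 is forced to True.
  then y2 is forced to False.
Every clause has at least one true literal under this assignment.
Check each clause:
  1. (y1 | y4) — y1 is true.
  2. (y2 | y6) — y6 is true.
  3. (y5 | y4) — y5 is true.
  4. (y6 | ~y2) — y6 is true.
  5. (y3 | y6) — y6 is true.
  6. (~y3 | ~y1) — ~y3 is true.
  7. (y6 | y1) — y1 is true.
  8. (~y5 | ~y4) — ~y4 is true.
  9. (~y4 | ~y1) — ~y4 is true.
  10. (y5 | ~y6) — y5 is true.
  11. (y3 | y1) — y1 is true.
  12. (y4 | ~y2) — ~y2 is true.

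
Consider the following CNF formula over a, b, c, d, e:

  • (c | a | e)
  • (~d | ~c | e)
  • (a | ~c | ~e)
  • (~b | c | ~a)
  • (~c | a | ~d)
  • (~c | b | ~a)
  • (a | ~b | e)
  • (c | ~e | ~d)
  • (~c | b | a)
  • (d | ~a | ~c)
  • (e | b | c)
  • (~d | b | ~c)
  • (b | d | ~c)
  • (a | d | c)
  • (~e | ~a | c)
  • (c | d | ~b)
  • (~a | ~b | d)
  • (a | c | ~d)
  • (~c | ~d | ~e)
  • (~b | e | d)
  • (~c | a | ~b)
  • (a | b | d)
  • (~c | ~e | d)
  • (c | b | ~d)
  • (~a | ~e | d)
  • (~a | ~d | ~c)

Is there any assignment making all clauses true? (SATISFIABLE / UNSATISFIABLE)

c = True:
  d = True:
    propagation gives e=True; an empty clause results — contradiction.
  d = False:
    propagation gives a=False, e=False, b=False; an empty clause results — contradiction.
c = False:
  a = True:
    propagation gives b=False, e=True; an empty clause results — contradiction.
  a = False:
    propagation gives e=True, d=False; an empty clause results — contradiction.
Every branch closes, so no satisfying assignment exists.

UNSATISFIABLE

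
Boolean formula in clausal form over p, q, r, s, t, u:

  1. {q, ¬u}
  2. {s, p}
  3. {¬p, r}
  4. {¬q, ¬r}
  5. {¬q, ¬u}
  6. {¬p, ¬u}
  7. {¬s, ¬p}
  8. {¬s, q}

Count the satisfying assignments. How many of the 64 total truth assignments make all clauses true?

4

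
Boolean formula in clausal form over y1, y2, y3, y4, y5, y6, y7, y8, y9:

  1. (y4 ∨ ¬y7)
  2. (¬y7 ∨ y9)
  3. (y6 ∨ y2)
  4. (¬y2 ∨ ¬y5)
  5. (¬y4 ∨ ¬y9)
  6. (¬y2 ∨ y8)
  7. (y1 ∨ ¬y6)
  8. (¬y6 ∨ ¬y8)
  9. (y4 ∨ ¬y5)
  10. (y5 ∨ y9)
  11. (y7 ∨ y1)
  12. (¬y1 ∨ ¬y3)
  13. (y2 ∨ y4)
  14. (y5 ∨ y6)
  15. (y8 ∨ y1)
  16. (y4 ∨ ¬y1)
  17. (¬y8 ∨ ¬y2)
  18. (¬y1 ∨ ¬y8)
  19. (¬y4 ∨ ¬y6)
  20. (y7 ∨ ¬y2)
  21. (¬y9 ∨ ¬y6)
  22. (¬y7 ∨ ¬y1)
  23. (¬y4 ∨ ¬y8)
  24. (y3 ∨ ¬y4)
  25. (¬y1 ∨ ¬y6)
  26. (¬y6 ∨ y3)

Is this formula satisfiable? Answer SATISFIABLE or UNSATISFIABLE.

UNSATISFIABLE

y1 = True:
  propagation gives y3=False, y4=True; an empty clause results — contradiction.
y1 = False:
  propagation gives y6=False, y2=True, y5=False; an empty clause results — contradiction.
Every branch closes, so no satisfying assignment exists.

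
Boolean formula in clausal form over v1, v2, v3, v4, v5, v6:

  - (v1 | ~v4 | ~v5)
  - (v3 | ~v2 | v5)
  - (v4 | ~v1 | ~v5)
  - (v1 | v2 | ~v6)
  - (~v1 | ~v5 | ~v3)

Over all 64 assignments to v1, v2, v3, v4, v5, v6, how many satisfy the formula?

Case analysis on v1 and v5:
  v1=T, v5=T: remaining (v2,v3,v4,v6) ∈ {(F,F,T,F); (F,F,T,T); (T,F,T,F); (T,F,T,T)} — 4.
  v1=T, v5=F: v4, v6 free; 3 ways for (v2,v3) × 2^2 = 12.
  v1=F, v5=T: v3 free; 3 ways for (v2,v4,v6) × 2^1 = 6.
  v1=F, v5=F: v4 free; 4 ways for (v2,v3,v6) × 2^1 = 8.
Total: 4 + 12 + 6 + 8 = 30.

30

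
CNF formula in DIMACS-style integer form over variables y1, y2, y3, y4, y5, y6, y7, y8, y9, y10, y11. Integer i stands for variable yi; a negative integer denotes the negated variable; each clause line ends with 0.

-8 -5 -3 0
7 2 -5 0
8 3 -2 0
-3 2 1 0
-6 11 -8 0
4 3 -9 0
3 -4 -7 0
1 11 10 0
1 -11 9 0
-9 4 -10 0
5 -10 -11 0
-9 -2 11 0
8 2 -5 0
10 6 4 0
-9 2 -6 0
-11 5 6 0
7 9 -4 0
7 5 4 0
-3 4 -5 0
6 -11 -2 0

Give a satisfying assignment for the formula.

y1 = 0  y2 = 1  y3 = 0  y4 = 1  y5 = 0  y6 = 1  y7 = 0  y8 = 1  y9 = 1  y10 = 0  y11 = 1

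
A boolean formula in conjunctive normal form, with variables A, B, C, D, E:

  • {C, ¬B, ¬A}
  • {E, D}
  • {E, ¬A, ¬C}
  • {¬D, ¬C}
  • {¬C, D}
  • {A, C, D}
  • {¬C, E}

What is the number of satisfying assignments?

7

Split on C, then D.
  C=T, D=T: a clause becomes empty — 0.
  C=T, D=F: a clause becomes empty — 0.
  C=F, D=T: E free; 3 ways for (A,B) × 2^1 = 6.
  C=F, D=F: remaining (A,B,E) ∈ {(T,F,T)} — 1.
Total: 0 + 0 + 6 + 1 = 7.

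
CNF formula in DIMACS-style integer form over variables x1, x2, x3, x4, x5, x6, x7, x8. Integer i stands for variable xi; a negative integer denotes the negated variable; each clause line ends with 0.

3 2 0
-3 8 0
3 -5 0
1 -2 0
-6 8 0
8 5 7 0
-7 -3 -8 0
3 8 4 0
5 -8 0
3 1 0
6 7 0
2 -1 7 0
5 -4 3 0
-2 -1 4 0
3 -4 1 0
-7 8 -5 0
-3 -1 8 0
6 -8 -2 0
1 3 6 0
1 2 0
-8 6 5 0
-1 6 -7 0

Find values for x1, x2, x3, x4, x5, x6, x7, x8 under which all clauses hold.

x1=1, x2=1, x3=1, x4=1, x5=1, x6=1, x7=0, x8=1

Try x1 = True.
For the remaining variables, x2 = True, x3 = True, x4 = True, x5 = True, x6 = True, x7 = False, x8 = True works.
Every clause has at least one true literal under this assignment.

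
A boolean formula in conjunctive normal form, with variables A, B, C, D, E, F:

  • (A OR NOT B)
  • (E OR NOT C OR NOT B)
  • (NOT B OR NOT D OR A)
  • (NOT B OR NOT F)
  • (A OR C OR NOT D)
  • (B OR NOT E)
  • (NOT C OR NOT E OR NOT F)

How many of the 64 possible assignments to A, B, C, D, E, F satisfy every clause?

Case analysis on B and A:
  B=T, A=T: D free; 3 ways for (C,E,F) × 2^1 = 6.
  B=T, A=F: a clause becomes empty — 0.
  B=F, A=T: forces E=F; C, D, F free → 2^3 = 8.
  B=F, A=F: F free; 3 ways for (C,D,E) × 2^1 = 6.
Total: 6 + 0 + 8 + 6 = 20.

20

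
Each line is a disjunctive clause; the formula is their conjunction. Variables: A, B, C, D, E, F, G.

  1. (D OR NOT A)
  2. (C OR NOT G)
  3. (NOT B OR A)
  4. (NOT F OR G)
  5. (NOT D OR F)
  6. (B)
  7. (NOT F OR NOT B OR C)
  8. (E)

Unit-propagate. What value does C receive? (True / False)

True

Unit clause (B) sets B = True.
From (NOT B OR A) and B = True: A = True.
In (D OR NOT A), NOT A is now false; D must hold, so D = True.
In (NOT D OR F), NOT D is now false; F must hold, so F = True.
(NOT F OR G) with F = True leaves only G, so G = True.
In (C OR NOT G), NOT G is now false; C must hold, so C = True.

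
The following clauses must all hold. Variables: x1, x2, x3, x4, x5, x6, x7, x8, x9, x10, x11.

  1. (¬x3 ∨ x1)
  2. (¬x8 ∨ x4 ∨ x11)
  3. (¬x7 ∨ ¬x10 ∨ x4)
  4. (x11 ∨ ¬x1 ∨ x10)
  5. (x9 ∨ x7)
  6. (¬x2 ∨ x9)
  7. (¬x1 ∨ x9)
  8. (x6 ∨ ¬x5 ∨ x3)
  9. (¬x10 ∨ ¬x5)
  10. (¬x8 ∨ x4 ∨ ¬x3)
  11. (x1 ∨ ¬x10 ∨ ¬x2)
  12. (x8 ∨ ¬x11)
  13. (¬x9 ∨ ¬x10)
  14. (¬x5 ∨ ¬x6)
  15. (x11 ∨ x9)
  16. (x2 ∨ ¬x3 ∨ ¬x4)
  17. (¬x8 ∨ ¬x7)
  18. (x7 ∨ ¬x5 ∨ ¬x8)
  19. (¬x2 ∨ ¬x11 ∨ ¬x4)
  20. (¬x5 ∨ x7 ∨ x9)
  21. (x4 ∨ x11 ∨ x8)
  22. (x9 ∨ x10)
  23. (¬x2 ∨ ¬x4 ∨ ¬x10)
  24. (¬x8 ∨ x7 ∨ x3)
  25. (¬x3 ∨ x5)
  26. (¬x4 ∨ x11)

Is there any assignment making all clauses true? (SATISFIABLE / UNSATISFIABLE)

x4 = True:
  propagation gives x11=True, x8=True, x7=False, x9=True; an empty clause results — contradiction.
x4 = False:
  x8 = True:
    propagation gives x11=True, x3=False, x7=False; an empty clause results — contradiction.
  x8 = False:
    propagation gives x11=False; an empty clause results — contradiction.
Every branch closes, so no satisfying assignment exists.

UNSATISFIABLE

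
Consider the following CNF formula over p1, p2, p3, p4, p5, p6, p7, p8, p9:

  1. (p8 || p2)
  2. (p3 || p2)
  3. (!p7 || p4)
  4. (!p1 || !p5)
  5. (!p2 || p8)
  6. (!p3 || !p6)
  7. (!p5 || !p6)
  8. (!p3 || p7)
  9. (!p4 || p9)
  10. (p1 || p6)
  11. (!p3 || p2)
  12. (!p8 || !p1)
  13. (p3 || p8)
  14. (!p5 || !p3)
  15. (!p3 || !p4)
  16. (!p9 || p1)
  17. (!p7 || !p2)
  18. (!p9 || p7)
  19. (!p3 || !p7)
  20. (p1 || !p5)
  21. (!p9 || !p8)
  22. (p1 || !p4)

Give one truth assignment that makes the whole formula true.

Pure literal: p5 appears only negated; assign p5 = False.
Try p1 = False.
  then p6 is forced to True.
  then p3 is forced to False.
  then p2 is forced to True.
  then p8 is forced to True.
  then p9 is forced to False.
  then p4 is forced to False.
  then p7 is forced to False.

p1=0, p2=1, p3=0, p4=0, p5=0, p6=1, p7=0, p8=1, p9=0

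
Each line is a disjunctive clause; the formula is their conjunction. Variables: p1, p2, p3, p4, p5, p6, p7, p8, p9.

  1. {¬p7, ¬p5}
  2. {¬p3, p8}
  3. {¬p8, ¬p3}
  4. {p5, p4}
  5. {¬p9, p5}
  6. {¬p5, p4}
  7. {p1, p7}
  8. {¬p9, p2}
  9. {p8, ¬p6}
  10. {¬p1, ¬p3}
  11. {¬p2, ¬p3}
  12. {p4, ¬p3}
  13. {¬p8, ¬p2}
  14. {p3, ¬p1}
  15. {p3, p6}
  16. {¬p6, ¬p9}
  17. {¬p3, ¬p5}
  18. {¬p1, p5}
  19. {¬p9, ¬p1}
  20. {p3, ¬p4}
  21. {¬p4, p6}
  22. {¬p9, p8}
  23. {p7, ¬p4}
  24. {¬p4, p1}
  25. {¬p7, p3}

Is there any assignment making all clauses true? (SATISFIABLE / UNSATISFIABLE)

p3 = True:
  propagation gives p8=True; an empty clause results — contradiction.
p3 = False:
  propagation gives p1=False, p7=True; an empty clause results — contradiction.
Every branch closes, so no satisfying assignment exists.

UNSATISFIABLE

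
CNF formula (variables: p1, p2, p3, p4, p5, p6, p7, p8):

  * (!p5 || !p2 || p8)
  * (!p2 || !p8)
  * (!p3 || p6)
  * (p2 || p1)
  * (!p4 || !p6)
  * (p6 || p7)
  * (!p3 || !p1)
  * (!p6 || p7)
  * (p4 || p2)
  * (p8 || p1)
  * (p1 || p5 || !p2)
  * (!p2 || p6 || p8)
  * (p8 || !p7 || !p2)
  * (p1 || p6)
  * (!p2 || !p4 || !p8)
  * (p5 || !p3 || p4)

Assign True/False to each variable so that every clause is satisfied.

p3 occurs only negated in the remaining clauses — set p3 = False.
Try p1 = True.
Branch on p2: take p2 = False.
  then p4 is forced to True.
  then p6 is forced to False.
  then p7 is forced to True.
p5, p8 are now unconstrained; take p5 = False, p8 = False.
Check each clause:
  1. (!p2 || p8 || !p5) — !p5 is true.
  2. (!p8 || !p2) — !p8 is true.
  3. (!p3 || p6) — !p3 is true.
  4. (p2 || p1) — p1 is true.
  5. (!p4 || !p6) — !p6 is true.
  6. (p7 || p6) — p7 is true.
  7. (!p1 || !p3) — !p3 is true.
  8. (p7 || !p6) — !p6 is true.
  9. (p2 || p4) — p4 is true.
  10. (p8 || p1) — p1 is true.
  11. (!p2 || p1 || p5) — p1 is true.
  12. (p8 || !p2 || p6) — !p2 is true.
  13. (p8 || !p2 || !p7) — !p2 is true.
  14. (p1 || p6) — p1 is true.
  15. (!p4 || !p2 || !p8) — !p8 is true.
  16. (!p3 || p5 || p4) — !p3 is true.

p1=True  p2=False  p3=False  p4=True  p5=False  p6=False  p7=True  p8=False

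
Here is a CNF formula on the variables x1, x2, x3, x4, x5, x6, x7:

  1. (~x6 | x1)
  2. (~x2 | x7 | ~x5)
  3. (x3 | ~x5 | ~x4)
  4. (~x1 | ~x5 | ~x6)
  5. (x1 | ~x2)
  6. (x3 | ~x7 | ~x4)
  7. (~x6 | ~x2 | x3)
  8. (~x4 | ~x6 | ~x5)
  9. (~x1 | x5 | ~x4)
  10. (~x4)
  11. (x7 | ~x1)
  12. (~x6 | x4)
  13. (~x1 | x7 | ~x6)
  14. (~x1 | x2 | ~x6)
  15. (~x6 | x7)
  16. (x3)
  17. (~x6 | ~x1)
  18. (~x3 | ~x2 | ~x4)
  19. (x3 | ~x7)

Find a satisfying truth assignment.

The clause (~x4) is unit: x4 must be False.
The clause (~x6) is unit: x6 must be False.
The clause (x3) is unit: x3 must be True.
Pure literal: x2 appears only negated; assign x2 = False.
x5 occurs only negated in the remaining clauses — set x5 = False.
Try x1 = False.
x7 is now unconstrained; take x7 = False.
Every clause has at least one true literal under this assignment.

x1=False, x2=False, x3=True, x4=False, x5=False, x6=False, x7=False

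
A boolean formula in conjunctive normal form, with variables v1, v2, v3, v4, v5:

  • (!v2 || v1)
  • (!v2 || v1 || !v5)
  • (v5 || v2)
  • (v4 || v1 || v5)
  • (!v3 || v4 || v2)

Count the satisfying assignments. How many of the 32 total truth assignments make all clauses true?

Split on v2, then v1.
  v2=1, v1=1: v3, v4, v5 free → 2^3 = 8.
  v2=1, v1=0: a clause becomes empty — 0.
  v2=0, v1=1: remaining (v3,v4,v5) ∈ {(0,0,1); (0,1,1); (1,1,1)} — 3.
  v2=0, v1=0: remaining (v3,v4,v5) ∈ {(0,0,1); (0,1,1); (1,1,1)} — 3.
Total: 8 + 0 + 3 + 3 = 14.

14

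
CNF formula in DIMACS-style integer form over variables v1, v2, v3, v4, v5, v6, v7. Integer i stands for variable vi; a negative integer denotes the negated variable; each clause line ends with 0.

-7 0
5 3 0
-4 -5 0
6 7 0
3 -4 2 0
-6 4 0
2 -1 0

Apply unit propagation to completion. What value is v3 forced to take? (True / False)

(¬v7) stands alone — v7 = False.
(v6 ∨ v7): since v7 = False, the clause reduces to (v6). v6 = True.
From (¬v6 ∨ v4) and v6 = True: v4 = True.
From (¬v5 ∨ ¬v4) and v4 = True: v5 = False.
In (v5 ∨ v3), v5 is now false; v3 must hold, so v3 = True.

True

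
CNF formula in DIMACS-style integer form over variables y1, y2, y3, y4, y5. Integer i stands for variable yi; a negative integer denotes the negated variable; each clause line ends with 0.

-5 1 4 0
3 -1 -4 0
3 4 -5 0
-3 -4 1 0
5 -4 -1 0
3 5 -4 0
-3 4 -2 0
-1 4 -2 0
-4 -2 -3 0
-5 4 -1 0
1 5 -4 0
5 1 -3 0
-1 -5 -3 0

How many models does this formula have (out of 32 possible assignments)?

6

Satisfying assignments:
  y1=F y2=F y3=F y4=F y5=F
  y1=F y2=F y3=F y4=T y5=T
  y1=F y2=T y3=F y4=F y5=F
  y1=F y2=T y3=F y4=T y5=T
  y1=T y2=F y3=F y4=F y5=F
  y1=T y2=F y3=T y4=F y5=F
That's 6 in total.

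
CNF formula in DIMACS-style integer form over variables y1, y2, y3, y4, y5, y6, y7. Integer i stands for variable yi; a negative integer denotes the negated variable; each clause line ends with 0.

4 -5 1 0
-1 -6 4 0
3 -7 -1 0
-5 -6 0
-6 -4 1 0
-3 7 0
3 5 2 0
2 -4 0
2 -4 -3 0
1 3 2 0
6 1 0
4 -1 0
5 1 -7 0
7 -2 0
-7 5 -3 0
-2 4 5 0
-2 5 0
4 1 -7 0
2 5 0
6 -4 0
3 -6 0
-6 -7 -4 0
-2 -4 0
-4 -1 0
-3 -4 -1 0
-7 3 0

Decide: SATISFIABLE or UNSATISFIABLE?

y4 = True:
  propagation gives y2=True; an empty clause results — contradiction.
y4 = False:
  propagation gives y1=False, y5=False, y6=True, y7=False; an empty clause results — contradiction.
Every branch closes, so no satisfying assignment exists.

UNSATISFIABLE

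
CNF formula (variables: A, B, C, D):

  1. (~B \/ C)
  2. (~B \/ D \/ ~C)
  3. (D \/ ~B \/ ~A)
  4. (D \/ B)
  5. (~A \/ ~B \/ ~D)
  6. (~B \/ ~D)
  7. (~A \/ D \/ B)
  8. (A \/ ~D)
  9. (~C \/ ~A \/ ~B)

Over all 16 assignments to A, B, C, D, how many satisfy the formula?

2

Satisfying assignments:
  A=1 B=0 C=0 D=1
  A=1 B=0 C=1 D=1
Count: 2.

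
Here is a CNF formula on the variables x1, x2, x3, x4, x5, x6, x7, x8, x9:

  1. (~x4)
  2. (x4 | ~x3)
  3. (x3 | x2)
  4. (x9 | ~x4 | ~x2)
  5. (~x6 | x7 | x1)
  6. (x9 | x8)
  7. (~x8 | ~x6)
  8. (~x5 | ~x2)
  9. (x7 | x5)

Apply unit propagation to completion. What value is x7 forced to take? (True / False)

(~x4) stands alone — x4 = False.
(~x3 | x4) with x4 = False leaves only ~x3, so x3 = False.
From (x2 | x3) and x3 = False: x2 = True.
From (~x2 | ~x5) and x2 = True: x5 = False.
(x5 | x7): since x5 = False, the clause reduces to (x7). x7 = True.

True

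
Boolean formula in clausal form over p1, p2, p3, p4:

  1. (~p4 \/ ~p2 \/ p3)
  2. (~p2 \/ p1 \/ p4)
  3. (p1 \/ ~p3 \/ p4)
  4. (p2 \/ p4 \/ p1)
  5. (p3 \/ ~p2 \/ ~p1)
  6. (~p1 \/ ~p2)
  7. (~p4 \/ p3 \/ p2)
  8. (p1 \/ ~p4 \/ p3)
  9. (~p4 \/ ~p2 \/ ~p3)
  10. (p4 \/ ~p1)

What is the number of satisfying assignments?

2

Satisfying assignments:
  p1=0 p2=0 p3=1 p4=1
  p1=1 p2=0 p3=1 p4=1
That's 2 in total.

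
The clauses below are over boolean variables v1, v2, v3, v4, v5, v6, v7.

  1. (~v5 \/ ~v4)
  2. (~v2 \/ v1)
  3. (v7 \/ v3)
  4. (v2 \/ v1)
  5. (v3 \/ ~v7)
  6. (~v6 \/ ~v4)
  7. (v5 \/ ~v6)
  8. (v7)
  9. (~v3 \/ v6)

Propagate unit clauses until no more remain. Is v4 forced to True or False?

False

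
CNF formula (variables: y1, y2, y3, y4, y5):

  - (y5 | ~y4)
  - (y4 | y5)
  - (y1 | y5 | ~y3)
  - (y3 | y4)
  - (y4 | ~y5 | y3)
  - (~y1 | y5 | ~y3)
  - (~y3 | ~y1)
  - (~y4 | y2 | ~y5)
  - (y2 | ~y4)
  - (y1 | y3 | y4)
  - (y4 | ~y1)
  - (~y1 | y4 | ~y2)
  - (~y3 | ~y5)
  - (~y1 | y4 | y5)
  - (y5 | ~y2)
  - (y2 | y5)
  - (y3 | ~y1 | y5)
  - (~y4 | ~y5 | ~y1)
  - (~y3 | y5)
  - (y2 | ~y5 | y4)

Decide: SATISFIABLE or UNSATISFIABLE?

SATISFIABLE

Try y1 = False.
For the remaining variables, y2 = True, y3 = False, y4 = True, y5 = True works.
So y1=F, y2=T, y3=F, y4=T, y5=T is a satisfying assignment.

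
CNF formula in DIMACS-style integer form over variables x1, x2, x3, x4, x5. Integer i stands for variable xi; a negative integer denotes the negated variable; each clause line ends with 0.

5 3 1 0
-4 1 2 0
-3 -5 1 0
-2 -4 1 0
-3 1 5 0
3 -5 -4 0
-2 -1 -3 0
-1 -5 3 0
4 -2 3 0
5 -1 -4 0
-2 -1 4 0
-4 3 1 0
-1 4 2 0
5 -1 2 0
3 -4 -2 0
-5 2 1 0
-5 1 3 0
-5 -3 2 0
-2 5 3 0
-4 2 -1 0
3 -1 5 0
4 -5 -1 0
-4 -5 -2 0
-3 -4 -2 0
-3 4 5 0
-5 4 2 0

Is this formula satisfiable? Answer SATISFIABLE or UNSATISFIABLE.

UNSATISFIABLE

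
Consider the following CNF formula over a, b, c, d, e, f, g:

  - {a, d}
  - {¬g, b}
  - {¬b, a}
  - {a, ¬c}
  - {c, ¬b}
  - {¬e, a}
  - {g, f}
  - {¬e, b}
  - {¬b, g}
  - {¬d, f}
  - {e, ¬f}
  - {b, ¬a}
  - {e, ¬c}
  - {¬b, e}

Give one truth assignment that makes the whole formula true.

a=T, b=T, c=T, d=T, e=T, f=T, g=T

Branch on a: take a = True.
  then b is forced to True.
  then c is forced to True.
  then g is forced to True.
  then e is forced to True.
Try d = True.
  then f is forced to True.
Every clause has at least one true literal under this assignment.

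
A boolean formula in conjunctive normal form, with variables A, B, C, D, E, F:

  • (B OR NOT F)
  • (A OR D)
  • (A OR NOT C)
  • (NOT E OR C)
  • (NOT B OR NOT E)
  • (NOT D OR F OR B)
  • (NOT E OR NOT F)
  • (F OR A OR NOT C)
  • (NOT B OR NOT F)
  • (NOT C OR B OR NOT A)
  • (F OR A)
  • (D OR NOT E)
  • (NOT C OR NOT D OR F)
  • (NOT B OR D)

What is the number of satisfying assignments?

2

Satisfying assignments:
  A=T B=F C=F D=F E=F F=F
  A=T B=T C=F D=T E=F F=F
Count: 2.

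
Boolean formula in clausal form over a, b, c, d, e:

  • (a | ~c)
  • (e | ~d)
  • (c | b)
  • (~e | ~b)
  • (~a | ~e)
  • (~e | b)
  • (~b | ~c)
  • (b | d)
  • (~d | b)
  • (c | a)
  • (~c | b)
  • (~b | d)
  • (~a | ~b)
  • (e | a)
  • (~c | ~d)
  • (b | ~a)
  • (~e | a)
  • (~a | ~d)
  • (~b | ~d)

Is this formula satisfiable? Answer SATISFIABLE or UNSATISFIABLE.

UNSATISFIABLE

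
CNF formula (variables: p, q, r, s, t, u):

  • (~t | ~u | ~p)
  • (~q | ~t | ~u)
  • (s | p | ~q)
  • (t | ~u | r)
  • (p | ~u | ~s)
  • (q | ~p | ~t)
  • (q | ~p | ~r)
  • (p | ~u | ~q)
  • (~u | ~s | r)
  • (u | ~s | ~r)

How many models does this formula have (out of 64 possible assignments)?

21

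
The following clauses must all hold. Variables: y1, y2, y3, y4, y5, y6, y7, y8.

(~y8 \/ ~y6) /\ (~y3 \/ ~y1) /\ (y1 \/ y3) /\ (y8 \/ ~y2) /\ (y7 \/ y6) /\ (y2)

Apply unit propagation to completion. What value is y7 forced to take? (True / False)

(y2) is a unit clause: y2 = True.
From (y8 \/ ~y2) and y2 = True: y8 = True.
(~y6 \/ ~y8) with y8 = True leaves only ~y6, so y6 = False.
In (y7 \/ y6), y6 is now false; y7 must hold, so y7 = True.

True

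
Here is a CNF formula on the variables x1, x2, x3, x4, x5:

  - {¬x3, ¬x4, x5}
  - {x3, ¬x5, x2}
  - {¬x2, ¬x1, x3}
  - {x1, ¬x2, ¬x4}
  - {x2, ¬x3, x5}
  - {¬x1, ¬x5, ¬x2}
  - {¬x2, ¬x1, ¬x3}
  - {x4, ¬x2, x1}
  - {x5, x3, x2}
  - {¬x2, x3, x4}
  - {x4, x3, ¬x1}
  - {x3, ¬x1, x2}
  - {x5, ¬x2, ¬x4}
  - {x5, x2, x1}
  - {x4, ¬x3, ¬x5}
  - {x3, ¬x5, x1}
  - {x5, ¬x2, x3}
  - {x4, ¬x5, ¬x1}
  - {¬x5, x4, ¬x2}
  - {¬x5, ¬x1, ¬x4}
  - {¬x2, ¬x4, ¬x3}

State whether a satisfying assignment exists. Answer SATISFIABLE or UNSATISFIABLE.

SATISFIABLE

Try x1 = False.
The remaining clauses are satisfied by x2 = False, x3 = True, x4 = True, x5 = True.
So x1 = F, x2 = F, x3 = T, x4 = T, x5 = T is a satisfying assignment.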